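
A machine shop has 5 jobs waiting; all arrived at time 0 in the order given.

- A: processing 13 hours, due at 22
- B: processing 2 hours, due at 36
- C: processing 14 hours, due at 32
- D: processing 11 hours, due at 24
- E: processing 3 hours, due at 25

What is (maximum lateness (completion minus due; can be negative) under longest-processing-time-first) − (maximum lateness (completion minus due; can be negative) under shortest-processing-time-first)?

LPT (decreasing processing time): C A D E B.
C: 0→14, due 32, lateness -18
A: 14→27, due 22, lateness 5
D: 27→38, due 24, lateness 14
E: 38→41, due 25, lateness 16
B: 41→43, due 36, lateness 7
Maximum = 16.
SPT (increasing processing time): B E D A C.
B: 0→2, due 36, lateness -34
E: 2→5, due 25, lateness -20
D: 5→16, due 24, lateness -8
A: 16→29, due 22, lateness 7
C: 29→43, due 32, lateness 11
Maximum = 11.
Difference = 16 − 11 = 5.

5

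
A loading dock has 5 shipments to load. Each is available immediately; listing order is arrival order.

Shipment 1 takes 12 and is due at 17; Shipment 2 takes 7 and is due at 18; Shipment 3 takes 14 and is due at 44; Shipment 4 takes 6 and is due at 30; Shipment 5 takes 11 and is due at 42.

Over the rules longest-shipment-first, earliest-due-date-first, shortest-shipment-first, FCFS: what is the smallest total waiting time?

LPT (decreasing processing time): Shipment 3 Shipment 1 Shipment 5 Shipment 2 Shipment 4.
Shipment 3: waits 0, runs 0→14
Shipment 1: waits 14, runs 14→26
Shipment 5: waits 26, runs 26→37
Shipment 2: waits 37, runs 37→44
Shipment 4: waits 44, runs 44→50
Sum = 0+14+26+37+44 = 121.
EDD (increasing due date): Shipment 1 Shipment 2 Shipment 4 Shipment 5 Shipment 3.
Shipment 1: waits 0, runs 0→12
Shipment 2: waits 12, runs 12→19
Shipment 4: waits 19, runs 19→25
Shipment 5: waits 25, runs 25→36
Shipment 3: waits 36, runs 36→50
Sum = 0+12+19+25+36 = 92.
SPT (increasing processing time): Shipment 4 Shipment 2 Shipment 5 Shipment 1 Shipment 3.
Shipment 4: waits 0, runs 0→6
Shipment 2: waits 6, runs 6→13
Shipment 5: waits 13, runs 13→24
Shipment 1: waits 24, runs 24→36
Shipment 3: waits 36, runs 36→50
Sum = 0+6+13+24+36 = 79.
FIFO (arrival order): Shipment 1 Shipment 2 Shipment 3 Shipment 4 Shipment 5.
Shipment 1: waits 0, runs 0→12
Shipment 2: waits 12, runs 12→19
Shipment 3: waits 19, runs 19→33
Shipment 4: waits 33, runs 33→39
Shipment 5: waits 39, runs 39→50
Sum = 0+12+19+33+39 = 103.
LPT 121, EDD 92, SPT 79, FIFO 103 → minimum 79.

79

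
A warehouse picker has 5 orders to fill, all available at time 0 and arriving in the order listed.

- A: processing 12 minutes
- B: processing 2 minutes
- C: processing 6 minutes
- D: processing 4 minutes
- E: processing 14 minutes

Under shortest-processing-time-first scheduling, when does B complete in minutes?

2

SPT (increasing processing time): B D C A E.
B: 0→2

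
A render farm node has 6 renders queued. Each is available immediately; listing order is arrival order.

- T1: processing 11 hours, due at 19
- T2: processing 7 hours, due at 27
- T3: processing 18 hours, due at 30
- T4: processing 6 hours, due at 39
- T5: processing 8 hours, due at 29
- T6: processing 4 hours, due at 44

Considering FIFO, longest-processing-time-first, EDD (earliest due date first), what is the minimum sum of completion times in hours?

FIFO (arrival order): T1 T2 T3 T4 T5 T6.
T1: 0→11
T2: 11→18
T3: 18→36
T4: 36→42
T5: 42→50
T6: 50→54
Sum = 11+18+36+42+50+54 = 211.
LPT (decreasing processing time): T3 T1 T5 T2 T4 T6.
T3: 0→18
T1: 18→29
T5: 29→37
T2: 37→44
T4: 44→50
T6: 50→54
Sum = 18+29+37+44+50+54 = 232.
EDD (increasing due date): T1 T2 T5 T3 T4 T6.
T1: 0→11
T2: 11→18
T5: 18→26
T3: 26→44
T4: 44→50
T6: 50→54
Sum = 11+18+26+44+50+54 = 203.
FIFO 211, LPT 232, EDD 203 → minimum 203.

203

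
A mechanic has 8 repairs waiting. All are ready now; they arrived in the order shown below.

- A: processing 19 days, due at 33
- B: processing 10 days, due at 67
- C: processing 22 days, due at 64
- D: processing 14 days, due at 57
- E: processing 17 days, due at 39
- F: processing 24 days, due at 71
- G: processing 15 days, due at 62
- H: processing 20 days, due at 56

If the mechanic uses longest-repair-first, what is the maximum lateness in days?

74

LPT (decreasing processing time): F C H A E G D B.
F: 0→24, due 71, lateness -47
C: 24→46, due 64, lateness -18
H: 46→66, due 56, lateness 10
A: 66→85, due 33, lateness 52
E: 85→102, due 39, lateness 63
G: 102→117, due 62, lateness 55
D: 117→131, due 57, lateness 74
B: 131→141, due 67, lateness 74
Maximum = 74.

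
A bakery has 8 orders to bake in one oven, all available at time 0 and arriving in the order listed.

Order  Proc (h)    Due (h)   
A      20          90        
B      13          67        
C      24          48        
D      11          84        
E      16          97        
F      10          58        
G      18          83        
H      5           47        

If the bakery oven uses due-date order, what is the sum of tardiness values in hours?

EDD (increasing due date): H C F B G D A E.
H: 0→5, due 47, tardiness 0
C: 5→29, due 48, tardiness 0
F: 29→39, due 58, tardiness 0
B: 39→52, due 67, tardiness 0
G: 52→70, due 83, tardiness 0
D: 70→81, due 84, tardiness 0
A: 81→101, due 90, tardiness 11
E: 101→117, due 97, tardiness 20
Sum = 0+0+0+0+0+0+11+20 = 31.

31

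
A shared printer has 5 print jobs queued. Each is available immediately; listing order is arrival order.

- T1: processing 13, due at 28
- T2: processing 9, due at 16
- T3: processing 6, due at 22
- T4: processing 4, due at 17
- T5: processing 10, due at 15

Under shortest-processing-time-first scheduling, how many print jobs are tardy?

SPT (increasing processing time): T4 T3 T2 T5 T1.
T4: 0→4, due 17, tardiness 0
T3: 4→10, due 22, tardiness 0
T2: 10→19, due 16, tardiness 3
T5: 19→29, due 15, tardiness 14
T1: 29→42, due 28, tardiness 14
Late print jobs: 3.

3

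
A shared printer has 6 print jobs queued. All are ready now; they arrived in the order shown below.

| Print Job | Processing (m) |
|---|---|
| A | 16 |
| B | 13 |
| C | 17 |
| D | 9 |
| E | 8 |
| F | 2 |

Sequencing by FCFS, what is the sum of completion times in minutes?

274

FIFO (arrival order): A B C D E F.
A: 0→16
B: 16→29
C: 29→46
D: 46→55
E: 55→63
F: 63→65
Sum = 16+29+46+55+63+65 = 274.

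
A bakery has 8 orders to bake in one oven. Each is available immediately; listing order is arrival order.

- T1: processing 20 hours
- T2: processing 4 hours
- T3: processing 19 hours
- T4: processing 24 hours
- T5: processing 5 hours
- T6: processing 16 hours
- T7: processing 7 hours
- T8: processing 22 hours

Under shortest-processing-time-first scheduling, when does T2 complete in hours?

4

SPT (increasing processing time): T2 T5 T7 T6 T3 T1 T8 T4.
T2: 0→4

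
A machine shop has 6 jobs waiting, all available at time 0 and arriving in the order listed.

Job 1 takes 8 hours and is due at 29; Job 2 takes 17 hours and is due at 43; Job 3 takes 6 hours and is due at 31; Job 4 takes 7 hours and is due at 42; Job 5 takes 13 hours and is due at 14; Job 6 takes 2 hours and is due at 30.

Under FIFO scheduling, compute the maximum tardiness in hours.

37

FIFO (arrival order): Job 1 Job 2 Job 3 Job 4 Job 5 Job 6.
Job 1: 0→8, due 29, tardiness 0
Job 2: 8→25, due 43, tardiness 0
Job 3: 25→31, due 31, tardiness 0
Job 4: 31→38, due 42, tardiness 0
Job 5: 38→51, due 14, tardiness 37
Job 6: 51→53, due 30, tardiness 23
Maximum = 37.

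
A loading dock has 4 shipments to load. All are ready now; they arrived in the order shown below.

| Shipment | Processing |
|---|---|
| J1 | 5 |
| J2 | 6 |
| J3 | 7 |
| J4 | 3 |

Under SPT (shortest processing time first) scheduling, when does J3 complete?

SPT (increasing processing time): J4 J1 J2 J3.
J4: 0→3
J1: 3→8
J2: 8→14
J3: 14→21

21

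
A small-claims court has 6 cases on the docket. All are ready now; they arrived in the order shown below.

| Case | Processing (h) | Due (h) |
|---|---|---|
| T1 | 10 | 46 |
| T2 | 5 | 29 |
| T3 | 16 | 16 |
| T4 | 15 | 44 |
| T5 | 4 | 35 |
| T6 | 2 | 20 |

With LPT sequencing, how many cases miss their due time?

LPT (decreasing processing time): T3 T4 T1 T2 T5 T6.
T3: 0→16, due 16, tardiness 0
T4: 16→31, due 44, tardiness 0
T1: 31→41, due 46, tardiness 0
T2: 41→46, due 29, tardiness 17
T5: 46→50, due 35, tardiness 15
T6: 50→52, due 20, tardiness 32
Late cases: 3.

3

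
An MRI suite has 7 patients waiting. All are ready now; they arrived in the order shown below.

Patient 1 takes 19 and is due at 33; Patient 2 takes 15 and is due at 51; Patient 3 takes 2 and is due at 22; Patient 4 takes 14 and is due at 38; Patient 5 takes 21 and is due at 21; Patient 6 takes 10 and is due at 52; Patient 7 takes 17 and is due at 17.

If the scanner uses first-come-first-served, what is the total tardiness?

FIFO (arrival order): Patient 1 Patient 2 Patient 3 Patient 4 Patient 5 Patient 6 Patient 7.
Patient 1: 0→19, due 33, tardiness 0
Patient 2: 19→34, due 51, tardiness 0
Patient 3: 34→36, due 22, tardiness 14
Patient 4: 36→50, due 38, tardiness 12
Patient 5: 50→71, due 21, tardiness 50
Patient 6: 71→81, due 52, tardiness 29
Patient 7: 81→98, due 17, tardiness 81
Sum = 0+0+14+12+50+29+81 = 186.

186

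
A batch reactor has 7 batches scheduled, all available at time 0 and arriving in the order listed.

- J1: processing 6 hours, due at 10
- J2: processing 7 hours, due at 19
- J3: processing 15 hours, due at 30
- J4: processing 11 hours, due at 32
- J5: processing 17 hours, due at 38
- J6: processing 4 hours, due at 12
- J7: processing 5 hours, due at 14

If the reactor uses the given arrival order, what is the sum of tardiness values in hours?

124

FIFO (arrival order): J1 J2 J3 J4 J5 J6 J7.
J1: 0→6, due 10, tardiness 0
J2: 6→13, due 19, tardiness 0
J3: 13→28, due 30, tardiness 0
J4: 28→39, due 32, tardiness 7
J5: 39→56, due 38, tardiness 18
J6: 56→60, due 12, tardiness 48
J7: 60→65, due 14, tardiness 51
Sum = 0+0+0+7+18+48+51 = 124.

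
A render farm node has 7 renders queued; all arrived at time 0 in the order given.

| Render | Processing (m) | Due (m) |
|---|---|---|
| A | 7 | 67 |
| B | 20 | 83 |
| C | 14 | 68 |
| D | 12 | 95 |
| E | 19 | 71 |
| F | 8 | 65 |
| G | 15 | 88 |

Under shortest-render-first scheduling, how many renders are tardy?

2

SPT (increasing processing time): A F D C G E B.
A: 0→7, due 67, tardiness 0
F: 7→15, due 65, tardiness 0
D: 15→27, due 95, tardiness 0
C: 27→41, due 68, tardiness 0
G: 41→56, due 88, tardiness 0
E: 56→75, due 71, tardiness 4
B: 75→95, due 83, tardiness 12
Late renders: 2.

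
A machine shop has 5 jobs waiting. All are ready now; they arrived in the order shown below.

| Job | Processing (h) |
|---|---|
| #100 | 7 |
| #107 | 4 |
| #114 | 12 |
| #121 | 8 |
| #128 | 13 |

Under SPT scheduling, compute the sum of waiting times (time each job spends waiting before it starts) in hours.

65

SPT (increasing processing time): #107 #100 #121 #114 #128.
#107: waits 0, runs 0→4
#100: waits 4, runs 4→11
#121: waits 11, runs 11→19
#114: waits 19, runs 19→31
#128: waits 31, runs 31→44
Sum = 0+4+11+19+31 = 65.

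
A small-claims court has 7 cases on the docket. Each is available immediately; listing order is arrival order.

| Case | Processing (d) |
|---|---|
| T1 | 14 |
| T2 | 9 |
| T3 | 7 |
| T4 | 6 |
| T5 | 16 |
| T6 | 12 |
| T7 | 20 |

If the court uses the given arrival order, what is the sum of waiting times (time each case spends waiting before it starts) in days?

219

FIFO (arrival order): T1 T2 T3 T4 T5 T6 T7.
T1: waits 0, runs 0→14
T2: waits 14, runs 14→23
T3: waits 23, runs 23→30
T4: waits 30, runs 30→36
T5: waits 36, runs 36→52
T6: waits 52, runs 52→64
T7: waits 64, runs 64→84
Sum = 0+14+23+30+36+52+64 = 219.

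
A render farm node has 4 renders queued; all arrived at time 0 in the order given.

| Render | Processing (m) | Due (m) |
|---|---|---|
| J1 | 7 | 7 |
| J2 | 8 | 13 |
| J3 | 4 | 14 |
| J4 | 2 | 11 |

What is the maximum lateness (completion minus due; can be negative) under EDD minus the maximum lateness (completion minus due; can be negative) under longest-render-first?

EDD (increasing due date): J1 J4 J2 J3.
J1: 0→7, due 7, lateness 0
J4: 7→9, due 11, lateness -2
J2: 9→17, due 13, lateness 4
J3: 17→21, due 14, lateness 7
Maximum = 7.
LPT (decreasing processing time): J2 J1 J3 J4.
J2: 0→8, due 13, lateness -5
J1: 8→15, due 7, lateness 8
J3: 15→19, due 14, lateness 5
J4: 19→21, due 11, lateness 10
Maximum = 10.
Difference = 7 − 10 = -3.

-3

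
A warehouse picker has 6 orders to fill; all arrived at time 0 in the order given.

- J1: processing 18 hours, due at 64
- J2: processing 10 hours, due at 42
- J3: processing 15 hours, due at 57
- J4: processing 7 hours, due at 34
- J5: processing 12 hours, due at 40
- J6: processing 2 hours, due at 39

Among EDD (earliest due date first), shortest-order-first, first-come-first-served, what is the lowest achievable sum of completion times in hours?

EDD (increasing due date): J4 J6 J5 J2 J3 J1.
J4: 0→7
J6: 7→9
J5: 9→21
J2: 21→31
J3: 31→46
J1: 46→64
Sum = 7+9+21+31+46+64 = 178.
SPT (increasing processing time): J6 J4 J2 J5 J3 J1.
J6: 0→2
J4: 2→9
J2: 9→19
J5: 19→31
J3: 31→46
J1: 46→64
Sum = 2+9+19+31+46+64 = 171.
FIFO (arrival order): J1 J2 J3 J4 J5 J6.
J1: 0→18
J2: 18→28
J3: 28→43
J4: 43→50
J5: 50→62
J6: 62→64
Sum = 18+28+43+50+62+64 = 265.
EDD 178, SPT 171, FIFO 265 → minimum 171.

171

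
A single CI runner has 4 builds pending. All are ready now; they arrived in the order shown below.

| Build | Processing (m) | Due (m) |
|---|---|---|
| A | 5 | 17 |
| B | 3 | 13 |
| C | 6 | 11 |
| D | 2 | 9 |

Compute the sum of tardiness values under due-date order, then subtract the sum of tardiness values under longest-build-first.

-8

EDD (increasing due date): D C B A.
D: 0→2, due 9, tardiness 0
C: 2→8, due 11, tardiness 0
B: 8→11, due 13, tardiness 0
A: 11→16, due 17, tardiness 0
Sum = 0+0+0+0 = 0.
LPT (decreasing processing time): C A B D.
C: 0→6, due 11, tardiness 0
A: 6→11, due 17, tardiness 0
B: 11→14, due 13, tardiness 1
D: 14→16, due 9, tardiness 7
Sum = 0+0+1+7 = 8.
Difference = 0 − 8 = -8.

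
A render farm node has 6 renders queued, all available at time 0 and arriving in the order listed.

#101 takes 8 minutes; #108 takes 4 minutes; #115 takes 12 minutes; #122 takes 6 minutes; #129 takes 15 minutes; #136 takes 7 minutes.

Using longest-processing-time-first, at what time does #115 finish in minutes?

LPT (decreasing processing time): #129 #115 #101 #136 #122 #108.
#129: 0→15
#115: 15→27

27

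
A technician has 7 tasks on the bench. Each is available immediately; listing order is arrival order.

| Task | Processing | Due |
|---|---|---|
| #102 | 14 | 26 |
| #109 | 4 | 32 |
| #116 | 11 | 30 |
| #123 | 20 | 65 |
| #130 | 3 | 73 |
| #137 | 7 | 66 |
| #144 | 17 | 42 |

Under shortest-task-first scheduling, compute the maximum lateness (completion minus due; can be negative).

14

SPT (increasing processing time): #130 #109 #137 #116 #102 #144 #123.
#130: 0→3, due 73, lateness -70
#109: 3→7, due 32, lateness -25
#137: 7→14, due 66, lateness -52
#116: 14→25, due 30, lateness -5
#102: 25→39, due 26, lateness 13
#144: 39→56, due 42, lateness 14
#123: 56→76, due 65, lateness 11
Maximum = 14.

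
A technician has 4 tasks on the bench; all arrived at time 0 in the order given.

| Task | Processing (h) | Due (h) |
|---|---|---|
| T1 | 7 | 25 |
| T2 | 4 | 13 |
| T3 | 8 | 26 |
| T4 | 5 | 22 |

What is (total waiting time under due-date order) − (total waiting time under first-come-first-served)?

-8

EDD (increasing due date): T2 T4 T1 T3.
T2: waits 0, runs 0→4
T4: waits 4, runs 4→9
T1: waits 9, runs 9→16
T3: waits 16, runs 16→24
Sum = 0+4+9+16 = 29.
FIFO (arrival order): T1 T2 T3 T4.
T1: waits 0, runs 0→7
T2: waits 7, runs 7→11
T3: waits 11, runs 11→19
T4: waits 19, runs 19→24
Sum = 0+7+11+19 = 37.
Difference = 29 − 37 = -8.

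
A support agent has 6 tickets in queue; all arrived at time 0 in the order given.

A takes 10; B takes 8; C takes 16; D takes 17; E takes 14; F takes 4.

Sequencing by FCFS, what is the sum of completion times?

FIFO (arrival order): A B C D E F.
A: 0→10
B: 10→18
C: 18→34
D: 34→51
E: 51→65
F: 65→69
Sum = 10+18+34+51+65+69 = 247.

247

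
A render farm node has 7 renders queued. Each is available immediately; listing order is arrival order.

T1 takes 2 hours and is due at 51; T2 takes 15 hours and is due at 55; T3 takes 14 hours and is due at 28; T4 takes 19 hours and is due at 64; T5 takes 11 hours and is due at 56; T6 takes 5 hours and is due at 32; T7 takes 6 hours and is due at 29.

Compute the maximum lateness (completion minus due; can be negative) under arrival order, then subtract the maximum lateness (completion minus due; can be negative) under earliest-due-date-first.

35

FIFO (arrival order): T1 T2 T3 T4 T5 T6 T7.
T1: 0→2, due 51, lateness -49
T2: 2→17, due 55, lateness -38
T3: 17→31, due 28, lateness 3
T4: 31→50, due 64, lateness -14
T5: 50→61, due 56, lateness 5
T6: 61→66, due 32, lateness 34
T7: 66→72, due 29, lateness 43
Maximum = 43.
EDD (increasing due date): T3 T7 T6 T1 T2 T5 T4.
T3: 0→14, due 28, lateness -14
T7: 14→20, due 29, lateness -9
T6: 20→25, due 32, lateness -7
T1: 25→27, due 51, lateness -24
T2: 27→42, due 55, lateness -13
T5: 42→53, due 56, lateness -3
T4: 53→72, due 64, lateness 8
Maximum = 8.
Difference = 43 − 8 = 35.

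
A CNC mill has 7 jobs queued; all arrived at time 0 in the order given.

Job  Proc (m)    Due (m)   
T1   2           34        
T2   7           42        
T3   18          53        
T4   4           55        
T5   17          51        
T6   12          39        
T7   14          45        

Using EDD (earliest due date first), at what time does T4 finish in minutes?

74

EDD (increasing due date): T1 T6 T2 T7 T5 T3 T4.
T1: 0→2
T6: 2→14
T2: 14→21
T7: 21→35
T5: 35→52
T3: 52→70
T4: 70→74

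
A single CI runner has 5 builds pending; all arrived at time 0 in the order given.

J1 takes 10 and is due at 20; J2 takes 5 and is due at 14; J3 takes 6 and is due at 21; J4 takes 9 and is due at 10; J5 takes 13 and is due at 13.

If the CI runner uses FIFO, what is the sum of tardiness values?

51

FIFO (arrival order): J1 J2 J3 J4 J5.
J1: 0→10, due 20, tardiness 0
J2: 10→15, due 14, tardiness 1
J3: 15→21, due 21, tardiness 0
J4: 21→30, due 10, tardiness 20
J5: 30→43, due 13, tardiness 30
Sum = 0+1+0+20+30 = 51.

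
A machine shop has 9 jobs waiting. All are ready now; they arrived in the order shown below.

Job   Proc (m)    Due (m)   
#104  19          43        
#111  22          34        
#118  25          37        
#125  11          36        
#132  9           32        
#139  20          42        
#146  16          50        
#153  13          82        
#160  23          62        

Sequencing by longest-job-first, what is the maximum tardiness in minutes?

LPT (decreasing processing time): #118 #160 #111 #139 #104 #146 #153 #125 #132.
#118: 0→25, due 37, tardiness 0
#160: 25→48, due 62, tardiness 0
#111: 48→70, due 34, tardiness 36
#139: 70→90, due 42, tardiness 48
#104: 90→109, due 43, tardiness 66
#146: 109→125, due 50, tardiness 75
#153: 125→138, due 82, tardiness 56
#125: 138→149, due 36, tardiness 113
#132: 149→158, due 32, tardiness 126
Maximum = 126.

126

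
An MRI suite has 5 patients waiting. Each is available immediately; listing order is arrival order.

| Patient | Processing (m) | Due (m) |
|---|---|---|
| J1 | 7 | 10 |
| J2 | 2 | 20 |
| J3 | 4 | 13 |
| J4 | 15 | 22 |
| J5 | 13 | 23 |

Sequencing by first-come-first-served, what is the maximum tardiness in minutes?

18

FIFO (arrival order): J1 J2 J3 J4 J5.
J1: 0→7, due 10, tardiness 0
J2: 7→9, due 20, tardiness 0
J3: 9→13, due 13, tardiness 0
J4: 13→28, due 22, tardiness 6
J5: 28→41, due 23, tardiness 18
Maximum = 18.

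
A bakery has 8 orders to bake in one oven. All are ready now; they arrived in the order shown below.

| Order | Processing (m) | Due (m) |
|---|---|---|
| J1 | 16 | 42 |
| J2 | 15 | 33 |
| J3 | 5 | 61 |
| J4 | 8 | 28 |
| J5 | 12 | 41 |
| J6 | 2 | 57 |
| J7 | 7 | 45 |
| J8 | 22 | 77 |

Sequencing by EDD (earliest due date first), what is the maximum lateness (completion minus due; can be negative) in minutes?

EDD (increasing due date): J4 J2 J5 J1 J7 J6 J3 J8.
J4: 0→8, due 28, lateness -20
J2: 8→23, due 33, lateness -10
J5: 23→35, due 41, lateness -6
J1: 35→51, due 42, lateness 9
J7: 51→58, due 45, lateness 13
J6: 58→60, due 57, lateness 3
J3: 60→65, due 61, lateness 4
J8: 65→87, due 77, lateness 10
Maximum = 13.

13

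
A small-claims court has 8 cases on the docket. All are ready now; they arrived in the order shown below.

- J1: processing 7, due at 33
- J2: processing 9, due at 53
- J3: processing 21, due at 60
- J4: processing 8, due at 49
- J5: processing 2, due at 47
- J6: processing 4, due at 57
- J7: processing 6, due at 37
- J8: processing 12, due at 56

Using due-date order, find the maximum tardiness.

9

EDD (increasing due date): J1 J7 J5 J4 J2 J8 J6 J3.
J1: 0→7, due 33, tardiness 0
J7: 7→13, due 37, tardiness 0
J5: 13→15, due 47, tardiness 0
J4: 15→23, due 49, tardiness 0
J2: 23→32, due 53, tardiness 0
J8: 32→44, due 56, tardiness 0
J6: 44→48, due 57, tardiness 0
J3: 48→69, due 60, tardiness 9
Maximum = 9.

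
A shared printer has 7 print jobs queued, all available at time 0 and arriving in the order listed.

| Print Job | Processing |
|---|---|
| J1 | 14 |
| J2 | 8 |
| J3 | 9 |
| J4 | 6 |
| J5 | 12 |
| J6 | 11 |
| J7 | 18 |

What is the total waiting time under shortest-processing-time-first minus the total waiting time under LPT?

SPT (increasing processing time): J4 J2 J3 J6 J5 J1 J7.
J4: waits 0, runs 0→6
J2: waits 6, runs 6→14
J3: waits 14, runs 14→23
J6: waits 23, runs 23→34
J5: waits 34, runs 34→46
J1: waits 46, runs 46→60
J7: waits 60, runs 60→78
Sum = 0+6+14+23+34+46+60 = 183.
LPT (decreasing processing time): J7 J1 J5 J6 J3 J2 J4.
J7: waits 0, runs 0→18
J1: waits 18, runs 18→32
J5: waits 32, runs 32→44
J6: waits 44, runs 44→55
J3: waits 55, runs 55→64
J2: waits 64, runs 64→72
J4: waits 72, runs 72→78
Sum = 0+18+32+44+55+64+72 = 285.
Difference = 183 − 285 = -102.

-102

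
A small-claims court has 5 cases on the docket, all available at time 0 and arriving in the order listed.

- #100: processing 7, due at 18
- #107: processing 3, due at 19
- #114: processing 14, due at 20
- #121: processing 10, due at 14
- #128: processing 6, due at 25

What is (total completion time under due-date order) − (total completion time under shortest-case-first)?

EDD (increasing due date): #121 #100 #107 #114 #128.
#121: 0→10
#100: 10→17
#107: 17→20
#114: 20→34
#128: 34→40
Sum = 10+17+20+34+40 = 121.
SPT (increasing processing time): #107 #128 #100 #121 #114.
#107: 0→3
#128: 3→9
#100: 9→16
#121: 16→26
#114: 26→40
Sum = 3+9+16+26+40 = 94.
Difference = 121 − 94 = 27.

27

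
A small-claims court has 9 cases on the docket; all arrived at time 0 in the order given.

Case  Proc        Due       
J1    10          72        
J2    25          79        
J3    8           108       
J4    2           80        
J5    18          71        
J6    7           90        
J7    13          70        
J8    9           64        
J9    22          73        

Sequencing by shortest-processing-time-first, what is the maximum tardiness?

SPT (increasing processing time): J4 J6 J3 J8 J1 J7 J5 J9 J2.
J4: 0→2, due 80, tardiness 0
J6: 2→9, due 90, tardiness 0
J3: 9→17, due 108, tardiness 0
J8: 17→26, due 64, tardiness 0
J1: 26→36, due 72, tardiness 0
J7: 36→49, due 70, tardiness 0
J5: 49→67, due 71, tardiness 0
J9: 67→89, due 73, tardiness 16
J2: 89→114, due 79, tardiness 35
Maximum = 35.

35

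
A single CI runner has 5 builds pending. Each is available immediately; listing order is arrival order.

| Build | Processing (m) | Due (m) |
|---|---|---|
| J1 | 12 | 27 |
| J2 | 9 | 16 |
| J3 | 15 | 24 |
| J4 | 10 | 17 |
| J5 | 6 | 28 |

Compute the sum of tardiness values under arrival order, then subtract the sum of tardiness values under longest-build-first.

-4

FIFO (arrival order): J1 J2 J3 J4 J5.
J1: 0→12, due 27, tardiness 0
J2: 12→21, due 16, tardiness 5
J3: 21→36, due 24, tardiness 12
J4: 36→46, due 17, tardiness 29
J5: 46→52, due 28, tardiness 24
Sum = 0+5+12+29+24 = 70.
LPT (decreasing processing time): J3 J1 J4 J2 J5.
J3: 0→15, due 24, tardiness 0
J1: 15→27, due 27, tardiness 0
J4: 27→37, due 17, tardiness 20
J2: 37→46, due 16, tardiness 30
J5: 46→52, due 28, tardiness 24
Sum = 0+0+20+30+24 = 74.
Difference = 70 − 74 = -4.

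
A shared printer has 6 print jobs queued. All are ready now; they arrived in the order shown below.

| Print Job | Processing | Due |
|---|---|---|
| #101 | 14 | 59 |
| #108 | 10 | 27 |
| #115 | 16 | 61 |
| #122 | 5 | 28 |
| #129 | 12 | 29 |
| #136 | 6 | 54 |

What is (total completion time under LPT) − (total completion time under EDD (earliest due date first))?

66

LPT (decreasing processing time): #115 #101 #129 #108 #136 #122.
#115: 0→16
#101: 16→30
#129: 30→42
#108: 42→52
#136: 52→58
#122: 58→63
Sum = 16+30+42+52+58+63 = 261.
EDD (increasing due date): #108 #122 #129 #136 #101 #115.
#108: 0→10
#122: 10→15
#129: 15→27
#136: 27→33
#101: 33→47
#115: 47→63
Sum = 10+15+27+33+47+63 = 195.
Difference = 261 − 195 = 66.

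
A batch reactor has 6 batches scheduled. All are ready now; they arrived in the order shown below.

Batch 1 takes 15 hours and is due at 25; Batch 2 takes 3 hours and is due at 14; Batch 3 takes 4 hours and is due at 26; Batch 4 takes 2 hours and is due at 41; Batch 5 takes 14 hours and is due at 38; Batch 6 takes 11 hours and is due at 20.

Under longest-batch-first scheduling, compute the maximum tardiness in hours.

LPT (decreasing processing time): Batch 1 Batch 5 Batch 6 Batch 3 Batch 2 Batch 4.
Batch 1: 0→15, due 25, tardiness 0
Batch 5: 15→29, due 38, tardiness 0
Batch 6: 29→40, due 20, tardiness 20
Batch 3: 40→44, due 26, tardiness 18
Batch 2: 44→47, due 14, tardiness 33
Batch 4: 47→49, due 41, tardiness 8
Maximum = 33.

33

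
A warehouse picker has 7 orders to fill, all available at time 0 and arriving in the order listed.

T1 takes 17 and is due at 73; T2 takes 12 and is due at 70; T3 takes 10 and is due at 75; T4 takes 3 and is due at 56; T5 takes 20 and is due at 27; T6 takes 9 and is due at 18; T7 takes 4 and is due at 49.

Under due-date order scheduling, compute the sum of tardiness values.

EDD (increasing due date): T6 T5 T7 T4 T2 T1 T3.
T6: 0→9, due 18, tardiness 0
T5: 9→29, due 27, tardiness 2
T7: 29→33, due 49, tardiness 0
T4: 33→36, due 56, tardiness 0
T2: 36→48, due 70, tardiness 0
T1: 48→65, due 73, tardiness 0
T3: 65→75, due 75, tardiness 0
Sum = 0+2+0+0+0+0+0 = 2.

2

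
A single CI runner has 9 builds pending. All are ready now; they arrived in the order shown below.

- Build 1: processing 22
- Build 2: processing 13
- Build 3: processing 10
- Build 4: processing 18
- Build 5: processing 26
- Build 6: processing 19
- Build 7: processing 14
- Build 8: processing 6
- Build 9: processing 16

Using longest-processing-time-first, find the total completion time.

852

LPT (decreasing processing time): Build 5 Build 1 Build 6 Build 4 Build 9 Build 7 Build 2 Build 3 Build 8.
Build 5: 0→26
Build 1: 26→48
Build 6: 48→67
Build 4: 67→85
Build 9: 85→101
Build 7: 101→115
Build 2: 115→128
Build 3: 128→138
Build 8: 138→144
Sum = 26+48+67+85+101+115+128+138+144 = 852.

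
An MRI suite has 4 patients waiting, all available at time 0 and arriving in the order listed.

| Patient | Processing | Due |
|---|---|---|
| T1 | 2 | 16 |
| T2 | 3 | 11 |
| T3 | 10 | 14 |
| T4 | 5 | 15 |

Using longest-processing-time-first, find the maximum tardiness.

LPT (decreasing processing time): T3 T4 T2 T1.
T3: 0→10, due 14, tardiness 0
T4: 10→15, due 15, tardiness 0
T2: 15→18, due 11, tardiness 7
T1: 18→20, due 16, tardiness 4
Maximum = 7.

7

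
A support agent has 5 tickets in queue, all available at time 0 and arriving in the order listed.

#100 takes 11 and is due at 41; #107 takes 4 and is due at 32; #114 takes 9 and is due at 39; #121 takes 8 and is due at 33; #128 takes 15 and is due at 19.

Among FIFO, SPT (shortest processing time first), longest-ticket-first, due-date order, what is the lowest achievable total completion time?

FIFO (arrival order): #100 #107 #114 #121 #128.
#100: 0→11
#107: 11→15
#114: 15→24
#121: 24→32
#128: 32→47
Sum = 11+15+24+32+47 = 129.
SPT (increasing processing time): #107 #121 #114 #100 #128.
#107: 0→4
#121: 4→12
#114: 12→21
#100: 21→32
#128: 32→47
Sum = 4+12+21+32+47 = 116.
LPT (decreasing processing time): #128 #100 #114 #121 #107.
#128: 0→15
#100: 15→26
#114: 26→35
#121: 35→43
#107: 43→47
Sum = 15+26+35+43+47 = 166.
EDD (increasing due date): #128 #107 #121 #114 #100.
#128: 0→15
#107: 15→19
#121: 19→27
#114: 27→36
#100: 36→47
Sum = 15+19+27+36+47 = 144.
FIFO 129, SPT 116, LPT 166, EDD 144 → minimum 116.

116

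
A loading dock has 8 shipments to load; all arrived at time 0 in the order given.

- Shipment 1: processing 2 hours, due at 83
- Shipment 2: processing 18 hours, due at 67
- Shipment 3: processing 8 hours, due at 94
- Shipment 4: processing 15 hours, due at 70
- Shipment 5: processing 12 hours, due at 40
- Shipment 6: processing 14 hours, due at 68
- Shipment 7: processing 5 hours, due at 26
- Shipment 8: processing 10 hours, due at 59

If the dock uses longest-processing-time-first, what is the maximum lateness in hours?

LPT (decreasing processing time): Shipment 2 Shipment 4 Shipment 6 Shipment 5 Shipment 8 Shipment 3 Shipment 7 Shipment 1.
Shipment 2: 0→18, due 67, lateness -49
Shipment 4: 18→33, due 70, lateness -37
Shipment 6: 33→47, due 68, lateness -21
Shipment 5: 47→59, due 40, lateness 19
Shipment 8: 59→69, due 59, lateness 10
Shipment 3: 69→77, due 94, lateness -17
Shipment 7: 77→82, due 26, lateness 56
Shipment 1: 82→84, due 83, lateness 1
Maximum = 56.

56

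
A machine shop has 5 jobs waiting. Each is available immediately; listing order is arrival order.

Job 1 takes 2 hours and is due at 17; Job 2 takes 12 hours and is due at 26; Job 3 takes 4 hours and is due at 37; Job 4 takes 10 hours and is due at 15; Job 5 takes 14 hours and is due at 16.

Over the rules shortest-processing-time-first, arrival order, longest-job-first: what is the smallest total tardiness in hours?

SPT (increasing processing time): Job 1 Job 3 Job 4 Job 2 Job 5.
Job 1: 0→2, due 17, tardiness 0
Job 3: 2→6, due 37, tardiness 0
Job 4: 6→16, due 15, tardiness 1
Job 2: 16→28, due 26, tardiness 2
Job 5: 28→42, due 16, tardiness 26
Sum = 0+0+1+2+26 = 29.
FIFO (arrival order): Job 1 Job 2 Job 3 Job 4 Job 5.
Job 1: 0→2, due 17, tardiness 0
Job 2: 2→14, due 26, tardiness 0
Job 3: 14→18, due 37, tardiness 0
Job 4: 18→28, due 15, tardiness 13
Job 5: 28→42, due 16, tardiness 26
Sum = 0+0+0+13+26 = 39.
LPT (decreasing processing time): Job 5 Job 2 Job 4 Job 3 Job 1.
Job 5: 0→14, due 16, tardiness 0
Job 2: 14→26, due 26, tardiness 0
Job 4: 26→36, due 15, tardiness 21
Job 3: 36→40, due 37, tardiness 3
Job 1: 40→42, due 17, tardiness 25
Sum = 0+0+21+3+25 = 49.
SPT 29, FIFO 39, LPT 49 → minimum 29.

29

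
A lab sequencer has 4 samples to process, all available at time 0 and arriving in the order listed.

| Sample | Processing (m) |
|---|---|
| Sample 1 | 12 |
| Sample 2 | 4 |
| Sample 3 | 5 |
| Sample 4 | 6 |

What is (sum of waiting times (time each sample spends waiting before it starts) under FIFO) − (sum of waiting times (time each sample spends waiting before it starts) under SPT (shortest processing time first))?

21

FIFO (arrival order): Sample 1 Sample 2 Sample 3 Sample 4.
Sample 1: waits 0, runs 0→12
Sample 2: waits 12, runs 12→16
Sample 3: waits 16, runs 16→21
Sample 4: waits 21, runs 21→27
Sum = 0+12+16+21 = 49.
SPT (increasing processing time): Sample 2 Sample 3 Sample 4 Sample 1.
Sample 2: waits 0, runs 0→4
Sample 3: waits 4, runs 4→9
Sample 4: waits 9, runs 9→15
Sample 1: waits 15, runs 15→27
Sum = 0+4+9+15 = 28.
Difference = 49 − 28 = 21.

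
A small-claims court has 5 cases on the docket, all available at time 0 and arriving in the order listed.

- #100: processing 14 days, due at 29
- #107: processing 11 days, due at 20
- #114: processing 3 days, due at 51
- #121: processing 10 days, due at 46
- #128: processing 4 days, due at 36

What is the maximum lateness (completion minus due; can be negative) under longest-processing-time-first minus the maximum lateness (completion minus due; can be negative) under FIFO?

LPT (decreasing processing time): #100 #107 #121 #128 #114.
#100: 0→14, due 29, lateness -15
#107: 14→25, due 20, lateness 5
#121: 25→35, due 46, lateness -11
#128: 35→39, due 36, lateness 3
#114: 39→42, due 51, lateness -9
Maximum = 5.
FIFO (arrival order): #100 #107 #114 #121 #128.
#100: 0→14, due 29, lateness -15
#107: 14→25, due 20, lateness 5
#114: 25→28, due 51, lateness -23
#121: 28→38, due 46, lateness -8
#128: 38→42, due 36, lateness 6
Maximum = 6.
Difference = 5 − 6 = -1.

-1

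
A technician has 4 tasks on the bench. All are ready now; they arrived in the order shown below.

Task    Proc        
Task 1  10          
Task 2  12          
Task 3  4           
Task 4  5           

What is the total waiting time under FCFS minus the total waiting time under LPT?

-3

FIFO (arrival order): Task 1 Task 2 Task 3 Task 4.
Task 1: waits 0, runs 0→10
Task 2: waits 10, runs 10→22
Task 3: waits 22, runs 22→26
Task 4: waits 26, runs 26→31
Sum = 0+10+22+26 = 58.
LPT (decreasing processing time): Task 2 Task 1 Task 4 Task 3.
Task 2: waits 0, runs 0→12
Task 1: waits 12, runs 12→22
Task 4: waits 22, runs 22→27
Task 3: waits 27, runs 27→31
Sum = 0+12+22+27 = 61.
Difference = 58 − 61 = -3.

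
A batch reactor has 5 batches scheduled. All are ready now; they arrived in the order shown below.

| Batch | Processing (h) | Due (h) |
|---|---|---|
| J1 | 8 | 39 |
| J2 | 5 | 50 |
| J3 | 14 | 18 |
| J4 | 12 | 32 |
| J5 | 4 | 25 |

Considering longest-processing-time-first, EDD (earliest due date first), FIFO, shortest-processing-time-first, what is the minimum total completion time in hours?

102

LPT (decreasing processing time): J3 J4 J1 J2 J5.
J3: 0→14
J4: 14→26
J1: 26→34
J2: 34→39
J5: 39→43
Sum = 14+26+34+39+43 = 156.
EDD (increasing due date): J3 J5 J4 J1 J2.
J3: 0→14
J5: 14→18
J4: 18→30
J1: 30→38
J2: 38→43
Sum = 14+18+30+38+43 = 143.
FIFO (arrival order): J1 J2 J3 J4 J5.
J1: 0→8
J2: 8→13
J3: 13→27
J4: 27→39
J5: 39→43
Sum = 8+13+27+39+43 = 130.
SPT (increasing processing time): J5 J2 J1 J4 J3.
J5: 0→4
J2: 4→9
J1: 9→17
J4: 17→29
J3: 29→43
Sum = 4+9+17+29+43 = 102.
LPT 156, EDD 143, FIFO 130, SPT 102 → minimum 102.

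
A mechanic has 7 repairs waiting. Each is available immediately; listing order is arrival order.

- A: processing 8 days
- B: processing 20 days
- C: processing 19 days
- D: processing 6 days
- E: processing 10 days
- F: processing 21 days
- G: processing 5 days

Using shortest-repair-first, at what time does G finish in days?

5

SPT (increasing processing time): G D A E C B F.
G: 0→5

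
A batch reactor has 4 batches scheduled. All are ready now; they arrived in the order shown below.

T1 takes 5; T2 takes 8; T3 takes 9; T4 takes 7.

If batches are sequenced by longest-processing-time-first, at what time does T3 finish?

9

LPT (decreasing processing time): T3 T2 T4 T1.
T3: 0→9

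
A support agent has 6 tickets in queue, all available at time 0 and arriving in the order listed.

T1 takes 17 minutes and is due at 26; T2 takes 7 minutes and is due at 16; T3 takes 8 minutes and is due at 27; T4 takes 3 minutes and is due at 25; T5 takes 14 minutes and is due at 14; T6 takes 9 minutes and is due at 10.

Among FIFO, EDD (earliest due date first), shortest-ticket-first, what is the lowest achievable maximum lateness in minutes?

FIFO (arrival order): T1 T2 T3 T4 T5 T6.
T1: 0→17, due 26, lateness -9
T2: 17→24, due 16, lateness 8
T3: 24→32, due 27, lateness 5
T4: 32→35, due 25, lateness 10
T5: 35→49, due 14, lateness 35
T6: 49→58, due 10, lateness 48
Maximum = 48.
EDD (increasing due date): T6 T5 T2 T4 T1 T3.
T6: 0→9, due 10, lateness -1
T5: 9→23, due 14, lateness 9
T2: 23→30, due 16, lateness 14
T4: 30→33, due 25, lateness 8
T1: 33→50, due 26, lateness 24
T3: 50→58, due 27, lateness 31
Maximum = 31.
SPT (increasing processing time): T4 T2 T3 T6 T5 T1.
T4: 0→3, due 25, lateness -22
T2: 3→10, due 16, lateness -6
T3: 10→18, due 27, lateness -9
T6: 18→27, due 10, lateness 17
T5: 27→41, due 14, lateness 27
T1: 41→58, due 26, lateness 32
Maximum = 32.
FIFO 48, EDD 31, SPT 32 → minimum 31.

31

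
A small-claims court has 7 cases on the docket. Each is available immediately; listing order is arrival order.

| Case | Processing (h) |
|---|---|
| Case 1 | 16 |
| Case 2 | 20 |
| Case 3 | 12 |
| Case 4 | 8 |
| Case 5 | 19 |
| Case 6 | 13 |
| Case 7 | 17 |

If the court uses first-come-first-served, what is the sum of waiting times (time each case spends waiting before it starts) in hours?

319

FIFO (arrival order): Case 1 Case 2 Case 3 Case 4 Case 5 Case 6 Case 7.
Case 1: waits 0, runs 0→16
Case 2: waits 16, runs 16→36
Case 3: waits 36, runs 36→48
Case 4: waits 48, runs 48→56
Case 5: waits 56, runs 56→75
Case 6: waits 75, runs 75→88
Case 7: waits 88, runs 88→105
Sum = 0+16+36+48+56+75+88 = 319.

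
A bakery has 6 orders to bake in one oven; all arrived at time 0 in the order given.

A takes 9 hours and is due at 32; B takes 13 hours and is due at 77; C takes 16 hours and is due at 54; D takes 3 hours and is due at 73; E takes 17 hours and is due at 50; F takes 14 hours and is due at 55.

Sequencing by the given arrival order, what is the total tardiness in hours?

FIFO (arrival order): A B C D E F.
A: 0→9, due 32, tardiness 0
B: 9→22, due 77, tardiness 0
C: 22→38, due 54, tardiness 0
D: 38→41, due 73, tardiness 0
E: 41→58, due 50, tardiness 8
F: 58→72, due 55, tardiness 17
Sum = 0+0+0+0+8+17 = 25.

25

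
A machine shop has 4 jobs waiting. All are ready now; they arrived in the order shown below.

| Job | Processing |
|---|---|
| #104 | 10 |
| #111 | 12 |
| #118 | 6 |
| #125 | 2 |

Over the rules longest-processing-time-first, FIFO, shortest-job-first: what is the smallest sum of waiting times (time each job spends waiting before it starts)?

LPT (decreasing processing time): #111 #104 #118 #125.
#111: waits 0, runs 0→12
#104: waits 12, runs 12→22
#118: waits 22, runs 22→28
#125: waits 28, runs 28→30
Sum = 0+12+22+28 = 62.
FIFO (arrival order): #104 #111 #118 #125.
#104: waits 0, runs 0→10
#111: waits 10, runs 10→22
#118: waits 22, runs 22→28
#125: waits 28, runs 28→30
Sum = 0+10+22+28 = 60.
SPT (increasing processing time): #125 #118 #104 #111.
#125: waits 0, runs 0→2
#118: waits 2, runs 2→8
#104: waits 8, runs 8→18
#111: waits 18, runs 18→30
Sum = 0+2+8+18 = 28.
LPT 62, FIFO 60, SPT 28 → minimum 28.

28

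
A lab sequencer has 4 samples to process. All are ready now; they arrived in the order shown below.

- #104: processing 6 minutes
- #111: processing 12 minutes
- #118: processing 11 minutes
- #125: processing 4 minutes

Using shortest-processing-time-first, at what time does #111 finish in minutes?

SPT (increasing processing time): #125 #104 #118 #111.
#125: 0→4
#104: 4→10
#118: 10→21
#111: 21→33

33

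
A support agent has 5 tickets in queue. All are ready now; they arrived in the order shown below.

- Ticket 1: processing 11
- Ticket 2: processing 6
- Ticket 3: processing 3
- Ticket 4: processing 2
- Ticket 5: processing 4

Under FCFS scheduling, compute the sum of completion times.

96

FIFO (arrival order): Ticket 1 Ticket 2 Ticket 3 Ticket 4 Ticket 5.
Ticket 1: 0→11
Ticket 2: 11→17
Ticket 3: 17→20
Ticket 4: 20→22
Ticket 5: 22→26
Sum = 11+17+20+22+26 = 96.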